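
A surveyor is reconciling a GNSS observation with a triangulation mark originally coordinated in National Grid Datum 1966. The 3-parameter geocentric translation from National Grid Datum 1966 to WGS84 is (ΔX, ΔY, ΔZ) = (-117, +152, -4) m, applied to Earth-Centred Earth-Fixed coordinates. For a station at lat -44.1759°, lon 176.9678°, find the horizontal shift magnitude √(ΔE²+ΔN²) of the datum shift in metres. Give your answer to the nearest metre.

The local east axis at (φ, λ) is (−sin λ, cos λ, 0), so ΔE = −sin(176.9678°)·(-117) + cos(176.9678°)·152 = -145.60 m.
The local north axis is (−sin φ cos λ, −sin φ sin λ, cos φ), giving ΔN = 81.419 + 5.603 − 2.869 = 84.15 m.
Horizontal magnitude = √(ΔE² + ΔN²) = √((-145.60)² + 84.15²) = 168.17 m.

168 m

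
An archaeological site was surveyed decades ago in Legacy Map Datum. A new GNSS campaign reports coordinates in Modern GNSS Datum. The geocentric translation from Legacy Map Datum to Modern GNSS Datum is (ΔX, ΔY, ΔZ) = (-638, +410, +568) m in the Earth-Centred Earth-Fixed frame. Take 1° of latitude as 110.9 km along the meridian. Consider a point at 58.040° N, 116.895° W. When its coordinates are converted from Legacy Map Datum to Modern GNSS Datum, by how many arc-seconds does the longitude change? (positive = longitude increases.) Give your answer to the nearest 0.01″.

sin φ = 0.848418, cos φ = 0.529327, sin λ = -0.891837, cos λ = -0.452357.
East component: ΔE = −sin λ·ΔX + cos λ·ΔY = −(-0.891837)(-638) + (-0.452357)(410) = -754.46 m.
1° of latitude spans 110900 m; at latitude φ, 1° of longitude spans that × cos φ = 58702.4 m, so Δλ = -754.46 / 58702.4 × 3600 = -46.268″.

Δλ = -46.27″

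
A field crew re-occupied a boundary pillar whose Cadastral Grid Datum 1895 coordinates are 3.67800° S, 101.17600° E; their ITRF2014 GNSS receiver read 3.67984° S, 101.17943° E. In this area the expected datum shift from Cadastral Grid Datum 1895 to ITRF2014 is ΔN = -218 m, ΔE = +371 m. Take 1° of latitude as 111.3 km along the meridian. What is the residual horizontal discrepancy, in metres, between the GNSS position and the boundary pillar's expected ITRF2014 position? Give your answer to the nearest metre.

Observed coordinate differences: Δφ = -0.00184°, Δλ = +0.00343°.
Converting to metres (1° lat = 111300 m, cos φ = 0.997940): observed ΔN = -204.8 m, observed ΔE = 381.0 m.
Subtracting the expected shift leaves a residual of -204.8 − (-218) = 13.2 m north and 381.0 − (371) = 10.0 m east.
Residual distance = √(13.2² + 10.0²) = 16.6 m.

17 m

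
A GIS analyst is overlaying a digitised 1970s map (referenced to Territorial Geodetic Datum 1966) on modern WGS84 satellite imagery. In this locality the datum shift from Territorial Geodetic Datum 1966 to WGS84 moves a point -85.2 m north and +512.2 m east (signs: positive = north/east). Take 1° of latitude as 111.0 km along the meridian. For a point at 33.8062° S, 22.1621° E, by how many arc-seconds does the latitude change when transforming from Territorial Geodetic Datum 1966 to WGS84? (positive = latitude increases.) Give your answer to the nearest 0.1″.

Δφ = -2.8″

1° of latitude = 111.0 km, so Δφ = -85.2 / 111000 = -0.0007676° = -2.763″.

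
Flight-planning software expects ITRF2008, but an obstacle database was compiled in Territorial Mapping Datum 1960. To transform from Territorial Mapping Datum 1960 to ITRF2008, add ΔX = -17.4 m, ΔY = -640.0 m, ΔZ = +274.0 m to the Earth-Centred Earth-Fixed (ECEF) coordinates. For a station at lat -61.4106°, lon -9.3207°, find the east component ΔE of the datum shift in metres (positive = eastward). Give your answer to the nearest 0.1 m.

The local east axis at (φ, λ) is (−sin λ, cos λ, 0), so ΔE = −sin(-9.3207°)·(-17.4) + cos(-9.3207°)·(-640.0) = -634.37 m.

ΔE = -634.4 m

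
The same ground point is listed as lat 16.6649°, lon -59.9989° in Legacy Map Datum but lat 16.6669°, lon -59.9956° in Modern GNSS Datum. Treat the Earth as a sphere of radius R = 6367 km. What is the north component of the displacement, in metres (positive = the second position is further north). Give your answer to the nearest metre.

Δφ = 16.6669° − 16.6649° = +0.0020°; Δλ = -59.9956° − -59.9989° = +0.0033°.
1° along a meridian = πR/180 = 111125 m.
ΔN = Δφ × 111125 = 222.3 m; ΔE = Δλ × 111125 × cos(16.6649°) = +0.0033 × 111125 × 0.957998 = 351.3 m.

ΔN = 222 m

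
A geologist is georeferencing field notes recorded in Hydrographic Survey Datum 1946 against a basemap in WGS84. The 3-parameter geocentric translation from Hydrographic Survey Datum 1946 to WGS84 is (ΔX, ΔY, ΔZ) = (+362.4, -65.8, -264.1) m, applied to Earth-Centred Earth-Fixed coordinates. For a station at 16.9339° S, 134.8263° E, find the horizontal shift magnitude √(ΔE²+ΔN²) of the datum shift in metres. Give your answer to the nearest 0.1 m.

The local east axis at (φ, λ) is (−sin λ, cos λ, 0), so ΔE = −sin(134.8263°)·362.4 + cos(134.8263°)·(-65.8) = -210.64 m.
The local north axis is (−sin φ cos λ, −sin φ sin λ, cos φ), giving ΔN = -74.412 − 13.593 − 252.649 = -340.65 m.
Horizontal magnitude = √(ΔE² + ΔN²) = √((-210.64)² + (-340.65)²) = 400.52 m.

400.5 m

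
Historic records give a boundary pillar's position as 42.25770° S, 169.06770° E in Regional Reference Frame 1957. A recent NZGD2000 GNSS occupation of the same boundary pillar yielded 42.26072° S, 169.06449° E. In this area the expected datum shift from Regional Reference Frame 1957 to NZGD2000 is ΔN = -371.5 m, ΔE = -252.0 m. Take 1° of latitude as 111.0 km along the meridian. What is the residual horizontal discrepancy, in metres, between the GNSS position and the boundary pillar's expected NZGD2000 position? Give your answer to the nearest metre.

38 m

Observed coordinate differences: Δφ = -0.00302°, Δλ = -0.00321°.
Converting to metres (1° lat = 111000 m, cos φ = 0.740128): observed ΔN = -335.2 m, observed ΔE = -263.7 m.
Subtracting the expected shift leaves a residual of -335.2 − (-371.5) = 36.3 m north and -263.7 − (-252.0) = -11.7 m east.
Residual distance = √(36.3² + (-11.7)²) = 38.1 m.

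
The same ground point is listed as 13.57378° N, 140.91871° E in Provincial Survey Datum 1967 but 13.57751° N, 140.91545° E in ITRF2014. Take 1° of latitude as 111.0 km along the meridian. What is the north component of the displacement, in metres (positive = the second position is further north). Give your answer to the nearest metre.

ΔN = 414 m

Δφ = 13.57751° − 13.57378° = +0.00373°; Δλ = 140.91545° − 140.91871° = -0.00326°.
ΔN = Δφ × 111000 = 414.0 m; ΔE = Δλ × 111000 × cos(13.57378°) = -0.00326 × 111000 × 0.972069 = -351.8 m.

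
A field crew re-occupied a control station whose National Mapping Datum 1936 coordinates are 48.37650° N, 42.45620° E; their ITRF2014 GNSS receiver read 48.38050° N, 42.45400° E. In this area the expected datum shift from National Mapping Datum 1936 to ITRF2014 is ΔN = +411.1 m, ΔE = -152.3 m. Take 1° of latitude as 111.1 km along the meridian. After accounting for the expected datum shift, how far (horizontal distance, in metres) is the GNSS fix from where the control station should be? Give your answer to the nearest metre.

35 m

Observed coordinate differences: Δφ = +0.00400°, Δλ = -0.00220°.
Converting to metres (1° lat = 111100 m, cos φ = 0.664233): observed ΔN = 444.4 m, observed ΔE = -162.4 m.
Subtracting the expected shift leaves a residual of 444.4 − (411.1) = 33.3 m north and -162.4 − (-152.3) = -10.1 m east.
Residual distance = √(33.3² + (-10.1)²) = 34.8 m.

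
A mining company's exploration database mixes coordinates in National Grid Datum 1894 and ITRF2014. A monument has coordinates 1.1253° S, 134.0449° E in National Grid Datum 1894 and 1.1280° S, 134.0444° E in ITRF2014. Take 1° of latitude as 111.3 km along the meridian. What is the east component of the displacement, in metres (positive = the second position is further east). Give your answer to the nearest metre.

ΔE = -56 m

Δφ = -1.1280° − -1.1253° = -0.0027°; Δλ = 134.0444° − 134.0449° = -0.0005°.
ΔN = Δφ × 111300 = -300.5 m; ΔE = Δλ × 111300 × cos(-1.1253°) = -0.0005 × 111300 × 0.999807 = -55.6 m.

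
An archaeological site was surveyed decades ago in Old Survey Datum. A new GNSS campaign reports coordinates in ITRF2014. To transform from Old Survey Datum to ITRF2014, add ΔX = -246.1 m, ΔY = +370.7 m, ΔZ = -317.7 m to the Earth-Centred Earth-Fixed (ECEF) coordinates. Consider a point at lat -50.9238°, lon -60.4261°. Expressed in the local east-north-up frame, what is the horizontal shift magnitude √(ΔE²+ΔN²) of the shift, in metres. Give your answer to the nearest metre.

The local east axis at (φ, λ) is (−sin λ, cos λ, 0), so ΔE = −sin(-60.4261°)·(-246.1) + cos(-60.4261°)·370.7 = -31.08 m.
The local north axis is (−sin φ cos λ, −sin φ sin λ, cos φ), giving ΔN = -94.292 − 250.286 − 200.263 = -544.84 m.
Horizontal magnitude = √(ΔE² + ΔN²) = √((-31.08)² + (-544.84)²) = 545.73 m.

546 m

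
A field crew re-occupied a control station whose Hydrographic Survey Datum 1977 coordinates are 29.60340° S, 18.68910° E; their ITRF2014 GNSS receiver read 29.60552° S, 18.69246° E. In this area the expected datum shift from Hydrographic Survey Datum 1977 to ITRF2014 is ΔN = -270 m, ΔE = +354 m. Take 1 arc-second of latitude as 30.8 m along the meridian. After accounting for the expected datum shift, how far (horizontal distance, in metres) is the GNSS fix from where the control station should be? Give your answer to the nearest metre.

46 m

Observed coordinate differences: Δφ = -0.00212°, Δλ = +0.00336°.
Converting to metres (1° lat = 110880 m, cos φ = 0.869466): observed ΔN = -235.1 m, observed ΔE = 323.9 m.
Subtracting the expected shift leaves a residual of -235.1 − (-270) = 34.9 m north and 323.9 − (354) = -30.1 m east.
Residual distance = √(34.9² + (-30.1)²) = 46.1 m.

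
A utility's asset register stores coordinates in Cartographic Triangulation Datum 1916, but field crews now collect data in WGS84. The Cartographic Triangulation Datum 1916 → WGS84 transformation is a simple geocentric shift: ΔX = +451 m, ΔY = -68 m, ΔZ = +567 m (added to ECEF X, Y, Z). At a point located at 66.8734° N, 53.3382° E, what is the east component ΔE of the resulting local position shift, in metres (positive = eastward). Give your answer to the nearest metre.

The local east axis at (φ, λ) is (−sin λ, cos λ, 0), so ΔE = −sin(53.3382°)·451 + cos(53.3382°)·(-68) = -402.38 m.

ΔE = -402 m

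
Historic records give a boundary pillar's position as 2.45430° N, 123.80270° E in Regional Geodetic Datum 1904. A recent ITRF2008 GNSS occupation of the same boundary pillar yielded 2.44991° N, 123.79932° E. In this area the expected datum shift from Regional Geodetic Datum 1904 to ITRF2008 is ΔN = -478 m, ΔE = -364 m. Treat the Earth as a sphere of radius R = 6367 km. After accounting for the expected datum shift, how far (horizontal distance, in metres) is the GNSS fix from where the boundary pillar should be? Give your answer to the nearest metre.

15 m

Observed coordinate differences: Δφ = -0.00439°, Δλ = -0.00338°.
Converting to metres (1° lat = 111125 m, cos φ = 0.999083): observed ΔN = -487.8 m, observed ΔE = -375.3 m.
Subtracting the expected shift leaves a residual of -487.8 − (-478) = -9.8 m north and -375.3 − (-364) = -11.3 m east.
Residual distance = √((-9.8)² + (-11.3)²) = 15.0 m.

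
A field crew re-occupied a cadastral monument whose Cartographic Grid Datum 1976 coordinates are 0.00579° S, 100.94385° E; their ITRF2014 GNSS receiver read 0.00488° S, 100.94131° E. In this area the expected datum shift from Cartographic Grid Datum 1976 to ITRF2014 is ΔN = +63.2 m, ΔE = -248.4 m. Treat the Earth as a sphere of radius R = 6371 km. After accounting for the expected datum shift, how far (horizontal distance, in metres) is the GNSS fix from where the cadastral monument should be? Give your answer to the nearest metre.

Observed coordinate differences: Δφ = +0.00091°, Δλ = -0.00254°.
Converting to metres (1° lat = 111195 m, cos φ = 1.000000): observed ΔN = 101.2 m, observed ΔE = -282.4 m.
Subtracting the expected shift leaves a residual of 101.2 − (63.2) = 38.0 m north and -282.4 − (-248.4) = -34.0 m east.
Residual distance = √(38.0² + (-34.0)²) = 51.0 m.

51 m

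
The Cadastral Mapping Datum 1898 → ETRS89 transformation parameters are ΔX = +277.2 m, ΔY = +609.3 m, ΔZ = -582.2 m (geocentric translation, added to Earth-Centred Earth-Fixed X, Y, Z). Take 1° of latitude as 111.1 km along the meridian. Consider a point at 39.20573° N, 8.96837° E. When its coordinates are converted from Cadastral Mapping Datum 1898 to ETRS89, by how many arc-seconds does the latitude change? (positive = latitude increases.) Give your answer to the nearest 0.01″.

sin φ = 0.632107, cos φ = 0.774881, sin λ = 0.155889, cos λ = 0.987775.
North component: ΔN = −sin φ cos λ·ΔX − sin φ sin λ·ΔY + cos φ·ΔZ = −(0.632107)(0.987775)(277.2) − (0.632107)(0.155889)(609.3) + (0.774881)(-582.2) = -684.25 m.
1° of latitude spans 111100 m, so Δφ = -684.25 / 111100 × 3600 = -22.172″.

Δφ = -22.17″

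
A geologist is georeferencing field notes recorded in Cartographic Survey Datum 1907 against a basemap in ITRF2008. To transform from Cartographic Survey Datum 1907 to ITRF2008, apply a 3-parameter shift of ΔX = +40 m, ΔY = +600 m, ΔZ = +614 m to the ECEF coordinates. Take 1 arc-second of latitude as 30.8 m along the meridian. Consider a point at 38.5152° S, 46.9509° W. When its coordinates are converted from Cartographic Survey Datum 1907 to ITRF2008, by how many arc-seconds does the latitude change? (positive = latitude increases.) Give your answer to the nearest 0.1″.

sin φ = -0.622722, cos φ = 0.782443, sin λ = -0.730769, cos λ = 0.682625.
North component: ΔN = −sin φ cos λ·ΔX − sin φ sin λ·ΔY + cos φ·ΔZ = −(-0.622722)(0.682625)(40) − (-0.622722)(-0.730769)(600) + (0.782443)(614) = 224.38 m.
1° of latitude spans 3600 × 30.80 = 110880 m, so Δφ = 224.38 / 110880 × 3600 = 7.285″.

Δφ = 7.3″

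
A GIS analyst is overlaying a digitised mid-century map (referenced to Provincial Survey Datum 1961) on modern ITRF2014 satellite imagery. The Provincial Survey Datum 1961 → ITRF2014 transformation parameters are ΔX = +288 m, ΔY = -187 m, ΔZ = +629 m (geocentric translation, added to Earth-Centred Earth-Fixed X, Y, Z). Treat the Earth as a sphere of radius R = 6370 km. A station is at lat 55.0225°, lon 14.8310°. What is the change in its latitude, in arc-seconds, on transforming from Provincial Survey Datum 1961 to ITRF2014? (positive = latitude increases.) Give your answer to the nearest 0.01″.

Δφ = 5.56″

sin φ = 0.819377, cos φ = 0.573255, sin λ = 0.255969, cos λ = 0.966685.
North component: ΔN = −sin φ cos λ·ΔX − sin φ sin λ·ΔY + cos φ·ΔZ = −(0.819377)(0.966685)(288) − (0.819377)(0.255969)(-187) + (0.573255)(629) = 171.68 m.
1° of latitude spans πR/180 = 111177 m, so Δφ = 171.68 / 111177 × 3600 = 5.559″.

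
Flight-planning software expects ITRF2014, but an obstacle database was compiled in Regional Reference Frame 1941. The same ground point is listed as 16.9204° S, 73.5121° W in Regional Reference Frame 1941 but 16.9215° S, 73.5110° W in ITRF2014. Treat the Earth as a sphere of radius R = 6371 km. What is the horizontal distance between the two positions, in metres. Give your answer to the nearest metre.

169 m

Δφ = -16.9215° − -16.9204° = -0.0011°; Δλ = -73.5110° − -73.5121° = +0.0011°.
1° along a meridian = πR/180 = 111195 m.
ΔN = Δφ × 111195 = -122.3 m; ΔE = Δλ × 111195 × cos(-16.9204°) = +0.0011 × 111195 × 0.956710 = 117.0 m.
Distance = √(ΔE² + ΔN²) = √(117.0² + (-122.3)²) = 169.3 m.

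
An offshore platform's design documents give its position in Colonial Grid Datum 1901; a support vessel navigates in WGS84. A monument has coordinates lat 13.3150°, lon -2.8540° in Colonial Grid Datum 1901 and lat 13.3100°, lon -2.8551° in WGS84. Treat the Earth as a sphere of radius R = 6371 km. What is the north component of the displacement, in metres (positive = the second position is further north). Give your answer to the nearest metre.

Δφ = 13.3100° − 13.3150° = -0.0050°; Δλ = -2.8551° − -2.8540° = -0.0011°.
1° along a meridian = πR/180 = 111195 m.
ΔN = Δφ × 111195 = -556.0 m; ΔE = Δλ × 111195 × cos(13.3150°) = -0.0011 × 111195 × 0.973119 = -119.0 m.

ΔN = -556 m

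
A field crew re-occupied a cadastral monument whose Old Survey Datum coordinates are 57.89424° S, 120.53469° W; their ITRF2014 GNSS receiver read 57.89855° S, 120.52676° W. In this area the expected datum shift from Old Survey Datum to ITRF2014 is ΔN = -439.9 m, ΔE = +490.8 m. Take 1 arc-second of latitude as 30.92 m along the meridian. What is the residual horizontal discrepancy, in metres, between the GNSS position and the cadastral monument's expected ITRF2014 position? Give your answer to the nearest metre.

45 m

Observed coordinate differences: Δφ = -0.00431°, Δλ = +0.00793°.
Converting to metres (1° lat = 111312 m, cos φ = 0.531484): observed ΔN = -479.8 m, observed ΔE = 469.1 m.
Subtracting the expected shift leaves a residual of -479.8 − (-439.9) = -39.9 m north and 469.1 − (490.8) = -21.7 m east.
Residual distance = √((-39.9)² + (-21.7)²) = 45.4 m.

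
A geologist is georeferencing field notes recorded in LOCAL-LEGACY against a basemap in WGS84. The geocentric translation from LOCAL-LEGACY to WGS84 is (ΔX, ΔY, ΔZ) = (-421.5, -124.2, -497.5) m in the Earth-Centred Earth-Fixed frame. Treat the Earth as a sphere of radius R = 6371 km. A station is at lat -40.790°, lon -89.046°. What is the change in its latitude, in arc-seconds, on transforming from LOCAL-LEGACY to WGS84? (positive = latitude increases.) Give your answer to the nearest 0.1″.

Δφ = -9.7″

sin φ = -0.653288, cos φ = 0.757109, sin λ = -0.999861, cos λ = 0.016650.
North component: ΔN = −sin φ cos λ·ΔX − sin φ sin λ·ΔY + cos φ·ΔZ = −(-0.653288)(0.016650)(-421.5) − (-0.653288)(-0.999861)(-124.2) + (0.757109)(-497.5) = -300.12 m.
1° of latitude spans πR/180 = 111195 m, so Δφ = -300.12 / 111195 × 3600 = -9.717″.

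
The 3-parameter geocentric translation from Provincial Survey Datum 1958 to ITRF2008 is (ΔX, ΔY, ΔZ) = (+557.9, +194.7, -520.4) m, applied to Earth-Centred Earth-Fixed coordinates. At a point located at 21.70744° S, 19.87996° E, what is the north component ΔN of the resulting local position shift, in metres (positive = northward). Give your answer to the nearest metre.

At φ = -21.70744°, λ = 19.87996°: sin φ = -0.369867, cos φ = 0.929085, sin λ = 0.340051, cos λ = 0.940407.
ΔN = −sin φ cos λ·ΔX − sin φ sin λ·ΔY + cos φ·ΔZ = −(-0.369867)(0.940407)(557.9) − (-0.369867)(0.340051)(194.7) + (0.929085)(-520.4) = -264.96 m.

ΔN = -265 m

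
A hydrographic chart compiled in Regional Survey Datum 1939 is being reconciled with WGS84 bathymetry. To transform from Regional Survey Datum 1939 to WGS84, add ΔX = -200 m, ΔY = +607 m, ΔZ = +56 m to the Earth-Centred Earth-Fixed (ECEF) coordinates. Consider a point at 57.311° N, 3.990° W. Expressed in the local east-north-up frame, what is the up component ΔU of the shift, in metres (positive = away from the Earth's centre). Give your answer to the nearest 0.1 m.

ΔU = -83.4 m

At φ = 57.311°, λ = -3.990°: sin φ = 0.841614, cos φ = 0.540079, sin λ = -0.069582, cos λ = 0.997576.
ΔU = cos φ cos λ·ΔX + cos φ sin λ·ΔY + sin φ·ΔZ = (0.540079)(0.997576)(-200) + (0.540079)(-0.069582)(607) + (0.841614)(56) = -83.43 m.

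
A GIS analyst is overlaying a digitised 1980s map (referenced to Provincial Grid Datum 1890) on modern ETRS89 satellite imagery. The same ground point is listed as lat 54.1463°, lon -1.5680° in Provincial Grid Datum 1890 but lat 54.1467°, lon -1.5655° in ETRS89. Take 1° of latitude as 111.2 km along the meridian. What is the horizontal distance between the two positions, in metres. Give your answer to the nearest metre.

Δφ = 54.1467° − 54.1463° = +0.0004°; Δλ = -1.5655° − -1.5680° = +0.0025°.
ΔN = Δφ × 111200 = 44.5 m; ΔE = Δλ × 111200 × cos(54.1463°) = +0.0025 × 111200 × 0.585718 = 162.8 m.
Distance = √(ΔE² + ΔN²) = √(162.8² + 44.5²) = 168.8 m.

169 m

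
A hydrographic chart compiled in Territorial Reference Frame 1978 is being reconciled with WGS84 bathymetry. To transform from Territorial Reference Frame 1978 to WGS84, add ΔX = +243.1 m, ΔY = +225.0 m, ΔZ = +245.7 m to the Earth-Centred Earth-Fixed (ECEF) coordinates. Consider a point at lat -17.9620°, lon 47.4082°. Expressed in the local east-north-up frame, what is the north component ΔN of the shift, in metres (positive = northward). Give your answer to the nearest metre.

ΔN = 336 m

At φ = -17.9620°, λ = 47.4082°: sin φ = -0.308386, cos φ = 0.951261, sin λ = 0.736194, cos λ = 0.676771.
ΔN = −sin φ cos λ·ΔX − sin φ sin λ·ΔY + cos φ·ΔZ = −(-0.308386)(0.676771)(243.1) − (-0.308386)(0.736194)(225.0) + (0.951261)(245.7) = 335.54 m.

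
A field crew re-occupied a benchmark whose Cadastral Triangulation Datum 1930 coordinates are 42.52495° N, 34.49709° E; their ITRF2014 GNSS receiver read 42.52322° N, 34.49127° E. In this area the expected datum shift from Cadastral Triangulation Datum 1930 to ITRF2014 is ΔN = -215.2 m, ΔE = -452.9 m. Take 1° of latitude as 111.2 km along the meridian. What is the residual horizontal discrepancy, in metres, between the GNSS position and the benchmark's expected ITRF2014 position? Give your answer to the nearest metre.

Observed coordinate differences: Δφ = -0.00173°, Δλ = -0.00582°.
Converting to metres (1° lat = 111200 m, cos φ = 0.736983): observed ΔN = -192.4 m, observed ΔE = -477.0 m.
Subtracting the expected shift leaves a residual of -192.4 − (-215.2) = 22.8 m north and -477.0 − (-452.9) = -24.1 m east.
Residual distance = √(22.8² + (-24.1)²) = 33.2 m.

33 m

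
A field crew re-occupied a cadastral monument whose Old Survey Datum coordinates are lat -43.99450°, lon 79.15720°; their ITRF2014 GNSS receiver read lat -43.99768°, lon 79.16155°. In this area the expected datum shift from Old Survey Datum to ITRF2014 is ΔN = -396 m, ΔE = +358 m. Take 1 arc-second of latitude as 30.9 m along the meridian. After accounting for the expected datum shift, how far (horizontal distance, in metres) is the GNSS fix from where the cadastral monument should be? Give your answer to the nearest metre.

Observed coordinate differences: Δφ = -0.00318°, Δλ = +0.00435°.
Converting to metres (1° lat = 111240 m, cos φ = 0.719406): observed ΔN = -353.7 m, observed ΔE = 348.1 m.
Subtracting the expected shift leaves a residual of -353.7 − (-396) = 42.3 m north and 348.1 − (358) = -9.9 m east.
Residual distance = √(42.3² + (-9.9)²) = 43.4 m.

43 m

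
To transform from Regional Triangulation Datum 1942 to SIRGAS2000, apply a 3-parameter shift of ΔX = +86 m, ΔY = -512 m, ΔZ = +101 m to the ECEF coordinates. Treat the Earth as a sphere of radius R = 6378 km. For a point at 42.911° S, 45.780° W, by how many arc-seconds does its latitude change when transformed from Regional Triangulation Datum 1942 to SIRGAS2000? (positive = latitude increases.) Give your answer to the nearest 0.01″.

Δφ = 11.79″

sin φ = -0.680861, cos φ = 0.732412, sin λ = -0.716667, cos λ = 0.697415.
North component: ΔN = −sin φ cos λ·ΔX − sin φ sin λ·ΔY + cos φ·ΔZ = −(-0.680861)(0.697415)(86) − (-0.680861)(-0.716667)(-512) + (0.732412)(101) = 364.64 m.
1° of latitude spans πR/180 = 111317 m, so Δφ = 364.64 / 111317 × 3600 = 11.793″.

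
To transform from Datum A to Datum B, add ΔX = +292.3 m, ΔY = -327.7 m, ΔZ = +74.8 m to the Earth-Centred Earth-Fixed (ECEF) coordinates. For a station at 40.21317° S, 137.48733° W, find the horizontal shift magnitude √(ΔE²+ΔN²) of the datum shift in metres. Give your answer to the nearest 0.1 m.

443.3 m

The local east axis at (φ, λ) is (−sin λ, cos λ, 0), so ΔE = −sin(-137.48733°)·292.3 + cos(-137.48733°)·(-327.7) = 439.08 m.
The local north axis is (−sin φ cos λ, −sin φ sin λ, cos φ), giving ΔN = -139.110 + 142.972 + 57.121 = 60.98 m.
Horizontal magnitude = √(ΔE² + ΔN²) = √(439.08² + 60.98²) = 443.29 m.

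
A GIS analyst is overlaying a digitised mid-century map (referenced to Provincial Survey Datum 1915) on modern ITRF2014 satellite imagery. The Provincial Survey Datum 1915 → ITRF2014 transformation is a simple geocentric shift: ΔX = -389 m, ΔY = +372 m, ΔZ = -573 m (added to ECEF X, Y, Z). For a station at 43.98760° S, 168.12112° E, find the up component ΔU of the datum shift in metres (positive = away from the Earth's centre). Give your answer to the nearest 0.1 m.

At φ = -43.98760°, λ = 168.12112°: sin φ = -0.694503, cos φ = 0.719490, sin λ = 0.205843, cos λ = -0.978585.
ΔU = cos φ cos λ·ΔX + cos φ sin λ·ΔY + sin φ·ΔZ = (0.719490)(-0.978585)(-389) + (0.719490)(0.205843)(372) + (-0.694503)(-573) = 726.93 m.

ΔU = 726.9 m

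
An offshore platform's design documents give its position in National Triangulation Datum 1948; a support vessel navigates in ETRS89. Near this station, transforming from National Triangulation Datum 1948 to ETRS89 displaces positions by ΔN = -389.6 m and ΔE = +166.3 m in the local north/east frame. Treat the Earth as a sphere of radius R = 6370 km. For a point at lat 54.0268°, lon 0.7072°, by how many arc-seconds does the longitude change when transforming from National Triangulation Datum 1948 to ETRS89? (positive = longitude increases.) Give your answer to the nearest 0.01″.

Δλ = 9.17″

At latitude 54.0268°, cos φ = 0.587407.
One radian of longitude at latitude φ spans R cos φ, so Δλ = ΔE / (R cos φ) = 166.3 / (6370000 × 0.587407) = 4.4444e-05 rad = 9.167″.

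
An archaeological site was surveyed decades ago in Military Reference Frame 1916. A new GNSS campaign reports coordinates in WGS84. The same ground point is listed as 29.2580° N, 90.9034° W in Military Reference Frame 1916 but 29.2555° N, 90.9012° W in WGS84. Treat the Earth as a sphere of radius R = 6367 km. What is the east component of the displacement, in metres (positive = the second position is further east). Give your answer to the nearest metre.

Δφ = 29.2555° − 29.2580° = -0.0025°; Δλ = -90.9012° − -90.9034° = +0.0022°.
1° along a meridian = πR/180 = 111125 m.
ΔN = Δφ × 111125 = -277.8 m; ΔE = Δλ × 111125 × cos(29.2580°) = +0.0022 × 111125 × 0.872428 = 213.3 m.

ΔE = 213 m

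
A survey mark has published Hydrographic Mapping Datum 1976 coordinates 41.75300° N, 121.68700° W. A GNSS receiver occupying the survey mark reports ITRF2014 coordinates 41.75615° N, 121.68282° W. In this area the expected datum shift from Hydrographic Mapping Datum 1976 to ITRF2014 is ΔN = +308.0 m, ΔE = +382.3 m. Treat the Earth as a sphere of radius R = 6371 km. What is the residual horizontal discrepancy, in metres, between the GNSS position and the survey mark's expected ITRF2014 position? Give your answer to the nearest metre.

55 m

Observed coordinate differences: Δφ = +0.00315°, Δλ = +0.00418°.
Converting to metres (1° lat = 111195 m, cos φ = 0.746023): observed ΔN = 350.3 m, observed ΔE = 346.7 m.
Subtracting the expected shift leaves a residual of 350.3 − (308.0) = 42.3 m north and 346.7 − (382.3) = -35.6 m east.
Residual distance = √(42.3² + (-35.6)²) = 55.2 m.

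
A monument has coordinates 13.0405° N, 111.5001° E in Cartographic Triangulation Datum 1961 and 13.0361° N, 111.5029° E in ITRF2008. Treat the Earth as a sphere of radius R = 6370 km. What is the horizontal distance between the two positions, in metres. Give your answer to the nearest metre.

Δφ = 13.0361° − 13.0405° = -0.0044°; Δλ = 111.5029° − 111.5001° = +0.0028°.
1° along a meridian = πR/180 = 111177 m.
ΔN = Δφ × 111177 = -489.2 m; ΔE = Δλ × 111177 × cos(13.0405°) = +0.0028 × 111177 × 0.974211 = 303.3 m.
Distance = √(ΔE² + ΔN²) = √(303.3² + (-489.2)²) = 575.6 m.

576 m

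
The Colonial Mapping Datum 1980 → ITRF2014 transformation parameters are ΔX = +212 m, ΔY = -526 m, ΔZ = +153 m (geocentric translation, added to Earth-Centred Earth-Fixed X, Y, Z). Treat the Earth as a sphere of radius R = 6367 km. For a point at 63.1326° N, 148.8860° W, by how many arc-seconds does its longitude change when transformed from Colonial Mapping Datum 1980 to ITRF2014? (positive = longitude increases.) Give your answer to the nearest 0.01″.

sin φ = 0.892055, cos φ = 0.451927, sin λ = -0.516743, cos λ = -0.856141.
East component: ΔE = −sin λ·ΔX + cos λ·ΔY = −(-0.516743)(212) + (-0.856141)(-526) = 559.88 m.
1° of latitude spans πR/180 = 111125 m; at latitude φ, 1° of longitude spans that × cos φ = 50220.5 m, so Δλ = 559.88 / 50220.5 × 3600 = 40.134″.

Δλ = 40.13″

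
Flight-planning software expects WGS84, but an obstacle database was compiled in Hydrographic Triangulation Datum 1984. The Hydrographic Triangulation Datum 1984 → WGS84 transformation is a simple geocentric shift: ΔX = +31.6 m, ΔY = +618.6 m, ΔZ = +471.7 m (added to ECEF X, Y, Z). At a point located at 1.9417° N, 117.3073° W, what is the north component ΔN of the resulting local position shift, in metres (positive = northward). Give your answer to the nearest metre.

ΔN = 491 m

The local north axis is (−sin φ cos λ, −sin φ sin λ, cos φ), giving ΔN = 0.491 + 18.624 + 471.429 = 490.54 m.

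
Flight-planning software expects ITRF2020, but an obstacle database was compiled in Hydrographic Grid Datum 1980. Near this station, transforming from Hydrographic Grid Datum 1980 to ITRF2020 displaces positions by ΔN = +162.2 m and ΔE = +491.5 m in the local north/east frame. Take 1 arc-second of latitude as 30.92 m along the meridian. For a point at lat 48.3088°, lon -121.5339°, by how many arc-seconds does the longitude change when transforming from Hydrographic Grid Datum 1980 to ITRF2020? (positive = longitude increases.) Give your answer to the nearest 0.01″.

At latitude 48.3088°, cos φ = 0.665116.
1″ of longitude at this latitude = 30.92 × cos φ = 20.5654 m, so Δλ = 491.5 / 20.5654 = 23.899″.

Δλ = 23.90″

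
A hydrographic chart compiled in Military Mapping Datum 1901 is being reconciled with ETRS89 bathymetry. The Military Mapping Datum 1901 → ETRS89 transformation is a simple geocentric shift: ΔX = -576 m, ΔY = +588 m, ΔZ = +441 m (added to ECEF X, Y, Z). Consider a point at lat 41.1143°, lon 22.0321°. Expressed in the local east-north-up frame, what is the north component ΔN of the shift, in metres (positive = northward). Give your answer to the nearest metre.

At φ = 41.1143°, λ = 22.0321°: sin φ = 0.657563, cos φ = 0.753399, sin λ = 0.375126, cos λ = 0.926974.
ΔN = −sin φ cos λ·ΔX − sin φ sin λ·ΔY + cos φ·ΔZ = −(0.657563)(0.926974)(-576) − (0.657563)(0.375126)(588) + (0.753399)(441) = 538.30 m.

ΔN = 538 m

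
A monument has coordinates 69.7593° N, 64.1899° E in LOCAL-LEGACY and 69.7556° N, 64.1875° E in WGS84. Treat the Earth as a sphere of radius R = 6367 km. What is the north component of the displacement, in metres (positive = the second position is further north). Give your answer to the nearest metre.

Δφ = 69.7556° − 69.7593° = -0.0037°; Δλ = 64.1875° − 64.1899° = -0.0024°.
1° along a meridian = πR/180 = 111125 m.
ΔN = Δφ × 111125 = -411.2 m; ΔE = Δλ × 111125 × cos(69.7593°) = -0.0024 × 111125 × 0.345965 = -92.3 m.

ΔN = -411 m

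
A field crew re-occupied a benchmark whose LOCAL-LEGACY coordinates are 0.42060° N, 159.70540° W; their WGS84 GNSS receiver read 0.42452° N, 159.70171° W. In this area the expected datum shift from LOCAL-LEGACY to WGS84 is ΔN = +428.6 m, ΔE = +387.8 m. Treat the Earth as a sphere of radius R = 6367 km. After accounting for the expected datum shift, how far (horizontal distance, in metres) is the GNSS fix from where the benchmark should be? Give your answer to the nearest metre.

23 m

Observed coordinate differences: Δφ = +0.00392°, Δλ = +0.00369°.
Converting to metres (1° lat = 111125 m, cos φ = 0.999973): observed ΔN = 435.6 m, observed ΔE = 410.0 m.
Subtracting the expected shift leaves a residual of 435.6 − (428.6) = 7.0 m north and 410.0 − (387.8) = 22.2 m east.
Residual distance = √(7.0² + 22.2²) = 23.3 m.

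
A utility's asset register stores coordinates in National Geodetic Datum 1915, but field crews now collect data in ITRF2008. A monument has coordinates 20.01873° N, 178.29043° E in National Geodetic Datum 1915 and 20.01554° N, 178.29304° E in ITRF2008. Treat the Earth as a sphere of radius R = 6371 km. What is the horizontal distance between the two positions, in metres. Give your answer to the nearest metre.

Δφ = 20.01554° − 20.01873° = -0.00319°; Δλ = 178.29304° − 178.29043° = +0.00261°.
1° along a meridian = πR/180 = 111195 m.
ΔN = Δφ × 111195 = -354.7 m; ΔE = Δλ × 111195 × cos(20.01873°) = +0.00261 × 111195 × 0.939581 = 272.7 m.
Distance = √(ΔE² + ΔN²) = √(272.7² + (-354.7)²) = 447.4 m.

447 m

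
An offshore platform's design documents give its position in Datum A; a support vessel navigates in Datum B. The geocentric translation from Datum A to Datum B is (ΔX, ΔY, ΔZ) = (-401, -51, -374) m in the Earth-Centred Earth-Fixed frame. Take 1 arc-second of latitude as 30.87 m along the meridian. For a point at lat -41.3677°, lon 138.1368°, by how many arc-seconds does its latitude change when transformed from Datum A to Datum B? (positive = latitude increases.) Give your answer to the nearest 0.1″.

sin φ = -0.660889, cos φ = 0.750484, sin λ = 0.667354, cos λ = -0.744740.
North component: ΔN = −sin φ cos λ·ΔX − sin φ sin λ·ΔY + cos φ·ΔZ = −(-0.660889)(-0.744740)(-401) − (-0.660889)(0.667354)(-51) + (0.750484)(-374) = -105.81 m.
1° of latitude spans 3600 × 30.87 = 111132 m, so Δφ = -105.81 / 111132 × 3600 = -3.427″.

Δφ = -3.4″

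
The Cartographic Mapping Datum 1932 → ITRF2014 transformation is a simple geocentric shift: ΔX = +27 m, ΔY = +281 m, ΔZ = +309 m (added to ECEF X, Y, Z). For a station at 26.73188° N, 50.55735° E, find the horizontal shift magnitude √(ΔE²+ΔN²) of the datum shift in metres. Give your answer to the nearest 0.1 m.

232.3 m

At φ = 26.73188°, λ = 50.55735°: sin φ = 0.449816, cos φ = 0.893121, sin λ = 0.772261, cos λ = 0.635306.
ΔE = −sin λ·ΔX + cos λ·ΔY = −(0.772261)·(27) + (0.635306)·(281) = 157.67 m.
ΔN = −sin φ cos λ·ΔX − sin φ sin λ·ΔY + cos φ·ΔZ = −(0.449816)(0.635306)(27) − (0.449816)(0.772261)(281) + (0.893121)(309) = 170.65 m.
Horizontal magnitude = √(ΔE² + ΔN²) = √(157.67² + 170.65²) = 232.34 m.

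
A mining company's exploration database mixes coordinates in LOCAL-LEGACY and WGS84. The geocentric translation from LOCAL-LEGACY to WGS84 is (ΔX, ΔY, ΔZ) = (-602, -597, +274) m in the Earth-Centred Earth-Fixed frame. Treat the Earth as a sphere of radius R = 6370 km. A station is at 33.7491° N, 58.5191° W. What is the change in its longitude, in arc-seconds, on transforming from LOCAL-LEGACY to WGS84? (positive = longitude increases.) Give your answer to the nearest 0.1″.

sin φ = 0.555557, cos φ = 0.831478, sin λ = -0.852814, cos λ = 0.522214.
East component: ΔE = −sin λ·ΔX + cos λ·ΔY = −(-0.852814)(-602) + (0.522214)(-597) = -825.16 m.
1° of latitude spans πR/180 = 111177 m; at latitude φ, 1° of longitude spans that × cos φ = 92441.7 m, so Δλ = -825.16 / 92441.7 × 3600 = -32.134″.

Δλ = -32.1″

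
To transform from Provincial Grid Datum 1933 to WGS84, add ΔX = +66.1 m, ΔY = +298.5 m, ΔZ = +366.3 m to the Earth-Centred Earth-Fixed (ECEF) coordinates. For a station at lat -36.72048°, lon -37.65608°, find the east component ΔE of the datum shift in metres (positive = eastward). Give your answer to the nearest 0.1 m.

ΔE = 276.7 m

At φ = -36.72048°, λ = -37.65608°: sin φ = -0.597912, cos φ = 0.801562, sin λ = -0.610920, cos λ = 0.791692.
ΔE = −sin λ·ΔX + cos λ·ΔY = −(-0.610920)·(66.1) + (0.791692)·(298.5) = 276.70 m.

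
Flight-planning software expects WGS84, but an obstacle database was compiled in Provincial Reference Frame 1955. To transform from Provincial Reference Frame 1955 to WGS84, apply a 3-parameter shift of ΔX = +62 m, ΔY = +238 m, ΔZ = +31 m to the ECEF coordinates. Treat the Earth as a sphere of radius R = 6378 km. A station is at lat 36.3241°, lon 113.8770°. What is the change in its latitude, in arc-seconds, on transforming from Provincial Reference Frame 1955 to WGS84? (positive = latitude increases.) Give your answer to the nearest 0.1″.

sin φ = 0.592352, cos φ = 0.805679, sin λ = 0.914417, cos λ = -0.404775.
North component: ΔN = −sin φ cos λ·ΔX − sin φ sin λ·ΔY + cos φ·ΔZ = −(0.592352)(-0.404775)(62) − (0.592352)(0.914417)(238) + (0.805679)(31) = -89.07 m.
1° of latitude spans πR/180 = 111317 m, so Δφ = -89.07 / 111317 × 3600 = -2.881″.

Δφ = -2.9″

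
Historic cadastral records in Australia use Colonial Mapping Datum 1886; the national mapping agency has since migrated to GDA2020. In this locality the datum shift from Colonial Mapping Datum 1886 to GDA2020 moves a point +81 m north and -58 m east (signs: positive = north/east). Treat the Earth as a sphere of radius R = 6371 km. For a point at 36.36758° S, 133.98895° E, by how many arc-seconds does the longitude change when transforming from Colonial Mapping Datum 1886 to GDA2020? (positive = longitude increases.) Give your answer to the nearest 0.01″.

Δλ = -2.33″

At latitude -36.36758°, cos φ = 0.805229.
One radian of longitude at latitude φ spans R cos φ, so Δλ = ΔE / (R cos φ) = -58.0 / (6371000 × 0.805229) = -1.1306e-05 rad = -2.332″.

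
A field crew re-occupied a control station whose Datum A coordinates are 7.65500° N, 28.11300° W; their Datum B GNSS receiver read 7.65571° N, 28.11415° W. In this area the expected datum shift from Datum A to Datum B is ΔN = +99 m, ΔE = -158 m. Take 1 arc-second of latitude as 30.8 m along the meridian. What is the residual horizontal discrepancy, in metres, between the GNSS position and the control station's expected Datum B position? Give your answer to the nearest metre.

38 m

Observed coordinate differences: Δφ = +0.00071°, Δλ = -0.00115°.
Converting to metres (1° lat = 110880 m, cos φ = 0.991088): observed ΔN = 78.7 m, observed ΔE = -126.4 m.
Subtracting the expected shift leaves a residual of 78.7 − (99) = -20.3 m north and -126.4 − (-158) = 31.6 m east.
Residual distance = √((-20.3)² + 31.6²) = 37.6 m.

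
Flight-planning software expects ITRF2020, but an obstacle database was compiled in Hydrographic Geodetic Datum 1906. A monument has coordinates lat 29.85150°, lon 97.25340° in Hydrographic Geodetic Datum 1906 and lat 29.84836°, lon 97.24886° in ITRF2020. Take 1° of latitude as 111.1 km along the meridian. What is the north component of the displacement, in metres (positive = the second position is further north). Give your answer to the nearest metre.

ΔN = -349 m

Δφ = 29.84836° − 29.85150° = -0.00314°; Δλ = 97.24886° − 97.25340° = -0.00454°.
ΔN = Δφ × 111100 = -348.9 m; ΔE = Δλ × 111100 × cos(29.85150°) = -0.00454 × 111100 × 0.867318 = -437.5 m.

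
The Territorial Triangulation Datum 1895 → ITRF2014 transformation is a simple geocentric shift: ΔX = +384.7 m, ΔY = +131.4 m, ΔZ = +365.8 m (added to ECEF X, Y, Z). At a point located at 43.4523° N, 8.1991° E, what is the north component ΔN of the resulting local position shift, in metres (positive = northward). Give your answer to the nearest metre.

The local north axis is (−sin φ cos λ, −sin φ sin λ, cos φ), giving ΔN = -261.873 − 12.888 + 265.551 = -9.21 m.

ΔN = -9 m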